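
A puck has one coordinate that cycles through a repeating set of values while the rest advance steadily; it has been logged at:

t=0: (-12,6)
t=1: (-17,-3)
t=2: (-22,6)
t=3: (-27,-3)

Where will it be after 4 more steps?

(-47,-3)

First: linear, -5 per step → -47 at step 7.
Second: cycles through 6, -3 every 2 steps. Step 7 lands at position 1 of the cycle → -3.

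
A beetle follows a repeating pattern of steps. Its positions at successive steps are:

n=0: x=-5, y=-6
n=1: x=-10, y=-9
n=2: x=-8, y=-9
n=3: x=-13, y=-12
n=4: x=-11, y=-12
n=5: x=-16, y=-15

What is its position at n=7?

Step-to-step displacements: (-5, -3), (+2, +0), (-5, -3), (+2, +0), (-5, -3) — a repeating cycle of length 2.
step 6: apply (+2, +0) → x=-14, y=-15
step 7: apply (-5, -3) → x=-19, y=-18

x=-19, y=-18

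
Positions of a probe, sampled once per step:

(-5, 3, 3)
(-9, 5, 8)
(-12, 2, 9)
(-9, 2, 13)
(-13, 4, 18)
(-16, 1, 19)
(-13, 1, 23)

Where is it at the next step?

Step-to-step displacements: (-4, +2, +5), (-3, -3, +1), (+3, +0, +4), (-4, +2, +5), (-3, -3, +1), (+3, +0, +4) — a repeating cycle of length 3.
step 7: apply (-4, +2, +5) → (-17, 3, 28)

(-17, 3, 28)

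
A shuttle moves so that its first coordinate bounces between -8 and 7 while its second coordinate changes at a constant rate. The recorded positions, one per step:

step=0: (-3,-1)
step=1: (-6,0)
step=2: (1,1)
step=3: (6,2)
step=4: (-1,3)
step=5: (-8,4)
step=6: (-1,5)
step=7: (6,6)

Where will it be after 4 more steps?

The first coordinate travels 7 per step and bounces off the walls at -8 and 7.
  step 8: 6 → 1
  step 9: 1 → -6
  step 10: -6 → -3
  step 11: -3 → 4
The second coordinate changes by +1 each step: at step 11 it is 10.

(4,10)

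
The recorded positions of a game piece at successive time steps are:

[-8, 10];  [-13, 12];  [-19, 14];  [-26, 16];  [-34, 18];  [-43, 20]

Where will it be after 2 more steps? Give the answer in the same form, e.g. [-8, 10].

Successive displacements: [-5, +2], [-6, +2], [-7, +2], [-8, +2], [-9, +2] — each changes by [-1, +0].
step 6: [-43, 20] + [-10, +2] → [-53, 22]
step 7: [-53, 22] + [-11, +2] → [-64, 24]

[-64, 24]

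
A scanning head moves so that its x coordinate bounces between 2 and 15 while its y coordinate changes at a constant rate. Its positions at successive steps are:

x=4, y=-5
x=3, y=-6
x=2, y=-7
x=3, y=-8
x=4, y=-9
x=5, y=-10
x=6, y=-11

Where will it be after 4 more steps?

x=10, y=-15

The x coordinate travels 1 per step and bounces off the walls at 2 and 15.
  step 7: 6 → 7
  step 8: 7 → 8
  step 9: 8 → 9
  step 10: 9 → 10
The y coordinate changes by -1 each step: at step 10 it is -15.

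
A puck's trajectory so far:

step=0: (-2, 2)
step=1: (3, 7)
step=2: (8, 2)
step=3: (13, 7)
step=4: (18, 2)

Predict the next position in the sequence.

The first coordinate changes by +5 each step, so at step 5 it is -2 + 5·(5) = 23.
The second coordinate repeats the cycle [2, 7] with period 2; step 5 mod 2 = 1, giving 7.

(23, 7)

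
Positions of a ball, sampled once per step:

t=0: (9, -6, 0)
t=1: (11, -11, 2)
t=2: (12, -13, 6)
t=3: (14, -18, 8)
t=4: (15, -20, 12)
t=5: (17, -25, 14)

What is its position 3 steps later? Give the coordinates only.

Differencing gives (+2, -5, +2), (+1, -2, +4), (+2, -5, +2), (+1, -2, +4), (+2, -5, +2). This is the pattern (+2, -5, +2), (+1, -2, +4) repeated.
step 6: apply (+1, -2, +4) → (18, -27, 18)
step 7: apply (+2, -5, +2) → (20, -32, 20)
step 8: apply (+1, -2, +4) → (21, -34, 24)

(21, -34, 24)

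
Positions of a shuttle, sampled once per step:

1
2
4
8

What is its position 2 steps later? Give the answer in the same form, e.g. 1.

Consecutive displacements +1, +2, +4 scale by a factor of 2 each step.
step 4: 8 + 8 → 16
step 5: 16 + 16 → 32

32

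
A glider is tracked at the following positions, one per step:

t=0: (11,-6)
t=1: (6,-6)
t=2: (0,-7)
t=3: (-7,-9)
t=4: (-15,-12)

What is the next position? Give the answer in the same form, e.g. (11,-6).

Successive displacements: (-5,+0), (-6,-1), (-7,-2), (-8,-3) — each changes by (-1,-1).
step 5: (-15,-12) + (-9,-4) → (-24,-16)

(-24,-16)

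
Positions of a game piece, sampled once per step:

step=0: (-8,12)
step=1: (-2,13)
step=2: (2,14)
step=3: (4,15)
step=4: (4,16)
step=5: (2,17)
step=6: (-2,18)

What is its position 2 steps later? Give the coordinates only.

Taking differences between consecutive positions: (+6,+1), (+4,+1), (+2,+1), (+0,+1), (-2,+1), (-4,+1). These grow by (-2,+0) each step.
step 7: (-2,18) + (-6,+1) → (-8,19)
step 8: (-8,19) + (-8,+1) → (-16,20)

(-16,20)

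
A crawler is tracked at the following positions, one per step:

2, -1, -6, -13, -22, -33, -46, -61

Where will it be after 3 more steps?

First differences are -3, -5, -7, -9, -11, -13, -15; their common second difference is -2 (constant acceleration).
step 8: -61 − 17 → -78
step 9: -78 − 19 → -97
step 10: -97 − 21 → -118

-118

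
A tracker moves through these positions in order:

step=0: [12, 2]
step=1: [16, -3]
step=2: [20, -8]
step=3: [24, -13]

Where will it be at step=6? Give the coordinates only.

[36, -28]

The position changes by [+4, -5] every step.
step 4: [24, -13] + [+4, -5] → [28, -18]
step 5: [28, -18] + [+4, -5] → [32, -23]
step 6: [32, -23] + [+4, -5] → [36, -28]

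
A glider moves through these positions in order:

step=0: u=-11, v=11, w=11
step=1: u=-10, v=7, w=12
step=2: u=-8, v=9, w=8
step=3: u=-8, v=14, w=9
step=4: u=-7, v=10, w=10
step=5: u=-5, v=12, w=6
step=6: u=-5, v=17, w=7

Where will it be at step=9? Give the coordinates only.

The moves between consecutive positions are (+1, -4, +1), (+2, +2, -4), (+0, +5, +1), (+1, -4, +1), (+2, +2, -4), (+0, +5, +1); they repeat the 3-cycle [(+1, -4, +1), (+2, +2, -4), (+0, +5, +1)].
step 7: apply (+1, -4, +1) → u=-4, v=13, w=8
step 8: apply (+2, +2, -4) → u=-2, v=15, w=4
step 9: apply (+0, +5, +1) → u=-2, v=20, w=5

u=-2, v=20, w=5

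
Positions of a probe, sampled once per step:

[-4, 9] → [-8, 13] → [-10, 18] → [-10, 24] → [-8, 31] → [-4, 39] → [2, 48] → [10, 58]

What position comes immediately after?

Taking differences between consecutive positions: [-4, +4], [-2, +5], [+0, +6], [+2, +7], [+4, +8], [+6, +9], [+8, +10]. These grow by [+2, +1] each step.
step 8: [10, 58] + [+10, +11] → [20, 69]

[20, 69]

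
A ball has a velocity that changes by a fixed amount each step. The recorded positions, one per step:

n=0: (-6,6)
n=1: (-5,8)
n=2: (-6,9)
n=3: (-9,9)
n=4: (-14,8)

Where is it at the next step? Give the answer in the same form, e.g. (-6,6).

(-21,6)

First differences are (+1,+2), (-1,+1), (-3,+0), (-5,-1); their common second difference is (-2,-1) (constant acceleration).
step 5: (-14,8) + (-7,-2) → (-21,6)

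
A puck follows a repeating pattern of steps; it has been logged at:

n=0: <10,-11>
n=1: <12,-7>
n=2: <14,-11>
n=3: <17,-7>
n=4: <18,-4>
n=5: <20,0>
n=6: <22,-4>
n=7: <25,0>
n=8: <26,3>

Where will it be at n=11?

<33,7>

Step-to-step displacements: <+2,+4>, <+2,-4>, <+3,+4>, <+1,+3>, <+2,+4>, <+2,-4>, <+3,+4>, <+1,+3> — a repeating cycle of length 4.
step 9: apply <+2,+4> → <28,7>
step 10: apply <+2,-4> → <30,3>
step 11: apply <+3,+4> → <33,7>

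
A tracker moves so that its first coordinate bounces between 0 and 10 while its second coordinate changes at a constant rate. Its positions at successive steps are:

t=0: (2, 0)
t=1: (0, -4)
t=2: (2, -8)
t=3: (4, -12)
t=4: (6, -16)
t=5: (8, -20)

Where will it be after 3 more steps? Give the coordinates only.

The first coordinate travels 2 per step and bounces off the walls at 0 and 10.
  step 6: 8 → 10
  step 7: 10 → 8
  step 8: 8 → 6
The second coordinate changes by -4 each step: at step 8 it is -32.

(6, -32)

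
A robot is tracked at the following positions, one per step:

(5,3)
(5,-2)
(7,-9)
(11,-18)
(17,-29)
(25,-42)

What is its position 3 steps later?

(61,-93)

First differences are (+0,-5), (+2,-7), (+4,-9), (+6,-11), (+8,-13); their common second difference is (+2,-2) (constant acceleration).
step 6: (25,-42) + (+10,-15) → (35,-57)
step 7: (35,-57) + (+12,-17) → (47,-74)
step 8: (47,-74) + (+14,-19) → (61,-93)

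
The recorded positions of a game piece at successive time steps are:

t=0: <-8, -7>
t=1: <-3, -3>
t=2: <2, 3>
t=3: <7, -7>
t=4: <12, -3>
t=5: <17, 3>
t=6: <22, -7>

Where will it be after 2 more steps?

<32, 3>

First: linear, +5 per step → 32 at step 8.
Second: cycles through -7, -3, 3 every 3 steps. Step 8 lands at position 2 of the cycle → 3.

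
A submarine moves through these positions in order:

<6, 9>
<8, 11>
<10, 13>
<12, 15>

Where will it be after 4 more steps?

<20, 23>

Each step adds <+2, +2> to the position.
step 4: <12, 15> + <+2, +2> → <14, 17>
step 5: <14, 17> + <+2, +2> → <16, 19>
step 6: <16, 19> + <+2, +2> → <18, 21>
step 7: <18, 21> + <+2, +2> → <20, 23>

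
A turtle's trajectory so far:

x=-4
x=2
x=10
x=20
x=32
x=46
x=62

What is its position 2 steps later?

Taking differences between consecutive positions: +6, +8, +10, +12, +14, +16. These grow by +2 each step.
step 7: 62 + 18 → x=80
step 8: 80 + 20 → x=100

x=100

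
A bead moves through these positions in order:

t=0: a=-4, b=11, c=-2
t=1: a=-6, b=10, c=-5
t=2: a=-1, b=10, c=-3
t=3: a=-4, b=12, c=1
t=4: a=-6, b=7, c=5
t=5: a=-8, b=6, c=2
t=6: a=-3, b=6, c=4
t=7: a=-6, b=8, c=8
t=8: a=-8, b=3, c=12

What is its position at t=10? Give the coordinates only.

a=-5, b=2, c=11

Differencing gives (-2, -1, -3), (+5, +0, +2), (-3, +2, +4), (-2, -5, +4), (-2, -1, -3), (+5, +0, +2), (-3, +2, +4), (-2, -5, +4). This is the pattern (-2, -1, -3), (+5, +0, +2), (-3, +2, +4), (-2, -5, +4) repeated.
step 9: apply (-2, -1, -3) → a=-10, b=2, c=9
step 10: apply (+5, +0, +2) → a=-5, b=2, c=11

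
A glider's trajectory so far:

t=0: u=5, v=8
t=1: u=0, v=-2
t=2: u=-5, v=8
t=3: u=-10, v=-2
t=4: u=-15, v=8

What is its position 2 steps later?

The u coordinate changes by -5 each step, so at step 6 it is 5 + 6·(-5) = -25.
The v coordinate repeats the cycle [8, -2] with period 2; step 6 mod 2 = 0, giving 8.

u=-25, v=8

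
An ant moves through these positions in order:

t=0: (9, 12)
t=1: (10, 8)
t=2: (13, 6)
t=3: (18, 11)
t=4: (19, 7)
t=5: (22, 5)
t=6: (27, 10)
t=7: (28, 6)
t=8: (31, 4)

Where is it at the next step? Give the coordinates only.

The moves between consecutive positions are (+1, -4), (+3, -2), (+5, +5), (+1, -4), (+3, -2), (+5, +5), (+1, -4), (+3, -2); they repeat the 3-cycle [(+1, -4), (+3, -2), (+5, +5)].
step 9: apply (+5, +5) → (36, 9)

(36, 9)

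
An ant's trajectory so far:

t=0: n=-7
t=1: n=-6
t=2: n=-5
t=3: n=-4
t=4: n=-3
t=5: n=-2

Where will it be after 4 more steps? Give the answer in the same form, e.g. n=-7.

n=2

Each step adds +1 to the position.
step 6: -2 + 1 → n=-1
step 7: -1 + 1 → n=0
step 8: 0 + 1 → n=1
step 9: 1 + 1 → n=2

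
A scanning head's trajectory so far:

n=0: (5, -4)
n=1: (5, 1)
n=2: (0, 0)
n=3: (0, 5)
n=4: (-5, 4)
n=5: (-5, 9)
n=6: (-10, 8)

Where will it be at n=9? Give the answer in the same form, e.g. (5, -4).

(-15, 17)

The moves between consecutive positions are (+0, +5), (-5, -1), (+0, +5), (-5, -1), (+0, +5), (-5, -1); they repeat the 2-cycle [(+0, +5), (-5, -1)].
step 7: apply (+0, +5) → (-10, 13)
step 8: apply (-5, -1) → (-15, 12)
step 9: apply (+0, +5) → (-15, 17)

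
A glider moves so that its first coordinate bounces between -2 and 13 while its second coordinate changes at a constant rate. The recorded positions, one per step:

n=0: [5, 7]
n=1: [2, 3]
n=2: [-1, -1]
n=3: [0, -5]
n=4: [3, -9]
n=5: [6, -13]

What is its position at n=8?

[11, -25]

The first coordinate travels 3 per step and bounces off the walls at -2 and 13.
  step 6: 6 → 9
  step 7: 9 → 12
  step 8: 12 → 11
The second coordinate changes by -4 each step: at step 8 it is -25.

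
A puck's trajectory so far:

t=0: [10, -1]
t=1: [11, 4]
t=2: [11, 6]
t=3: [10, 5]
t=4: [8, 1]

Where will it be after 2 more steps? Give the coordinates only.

[1, -16]

Successive displacements: [+1, +5], [+0, +2], [-1, -1], [-2, -4] — each changes by [-1, -3].
step 5: [8, 1] + [-3, -7] → [5, -6]
step 6: [5, -6] + [-4, -10] → [1, -16]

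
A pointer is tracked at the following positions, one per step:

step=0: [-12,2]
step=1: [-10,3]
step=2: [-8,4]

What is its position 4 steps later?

Each step adds [+2,+1] to the position.
step 3: [-8,4] + [+2,+1] → [-6,5]
step 4: [-6,5] + [+2,+1] → [-4,6]
step 5: [-4,6] + [+2,+1] → [-2,7]
step 6: [-2,7] + [+2,+1] → [0,8]

[0,8]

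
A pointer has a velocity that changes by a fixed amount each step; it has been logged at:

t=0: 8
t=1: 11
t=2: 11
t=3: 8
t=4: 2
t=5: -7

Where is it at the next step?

Successive displacements: +3, +0, -3, -6, -9 — each changes by -3.
step 6: -7 − 12 → -19

-19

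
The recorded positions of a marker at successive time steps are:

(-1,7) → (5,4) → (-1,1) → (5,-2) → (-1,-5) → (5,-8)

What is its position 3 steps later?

(-1,-17)

First: cycles through -1, 5 every 2 steps. Step 8 lands at position 0 of the cycle → -1.
Second: linear, -3 per step → -17 at step 8.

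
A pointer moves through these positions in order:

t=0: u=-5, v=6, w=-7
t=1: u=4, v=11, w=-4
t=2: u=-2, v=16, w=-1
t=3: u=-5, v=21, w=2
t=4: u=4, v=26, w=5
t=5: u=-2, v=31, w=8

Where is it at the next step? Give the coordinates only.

U: cycles through -5, 4, -2 every 3 steps. Step 6 lands at position 0 of the cycle → -5.
V: linear, +5 per step → 36 at step 6.
W: linear, +3 per step → 11 at step 6.

u=-5, v=36, w=11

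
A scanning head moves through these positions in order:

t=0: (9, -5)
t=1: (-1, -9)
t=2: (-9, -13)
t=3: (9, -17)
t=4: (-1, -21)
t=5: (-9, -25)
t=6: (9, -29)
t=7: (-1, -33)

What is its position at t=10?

First: cycles through 9, -1, -9 every 3 steps. Step 10 lands at position 1 of the cycle → -1.
Second: linear, -4 per step → -45 at step 10.

(-1, -45)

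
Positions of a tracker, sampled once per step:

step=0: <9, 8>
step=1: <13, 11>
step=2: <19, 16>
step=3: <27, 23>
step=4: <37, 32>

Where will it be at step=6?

Taking differences between consecutive positions: <+4, +3>, <+6, +5>, <+8, +7>, <+10, +9>. These grow by <+2, +2> each step.
step 5: <37, 32> + <+12, +11> → <49, 43>
step 6: <49, 43> + <+14, +13> → <63, 56>

<63, 56>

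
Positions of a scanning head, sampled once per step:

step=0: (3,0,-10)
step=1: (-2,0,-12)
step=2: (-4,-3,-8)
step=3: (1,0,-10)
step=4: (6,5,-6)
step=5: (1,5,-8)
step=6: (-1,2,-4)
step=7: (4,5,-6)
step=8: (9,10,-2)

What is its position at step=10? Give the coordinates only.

Step-to-step displacements: (-5,+0,-2), (-2,-3,+4), (+5,+3,-2), (+5,+5,+4), (-5,+0,-2), (-2,-3,+4), (+5,+3,-2), (+5,+5,+4) — a repeating cycle of length 4.
step 9: apply (-5,+0,-2) → (4,10,-4)
step 10: apply (-2,-3,+4) → (2,7,0)

(2,7,0)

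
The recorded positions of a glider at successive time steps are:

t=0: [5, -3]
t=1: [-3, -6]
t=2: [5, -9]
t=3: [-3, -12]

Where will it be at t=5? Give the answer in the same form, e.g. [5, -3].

[-3, -18]

First: cycles through 5, -3 every 2 steps. Step 5 lands at position 1 of the cycle → -3.
Second: linear, -3 per step → -18 at step 5.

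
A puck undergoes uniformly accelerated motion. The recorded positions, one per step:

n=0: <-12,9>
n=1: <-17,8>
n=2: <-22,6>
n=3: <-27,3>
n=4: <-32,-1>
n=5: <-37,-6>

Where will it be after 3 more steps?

<-52,-27>

Taking differences between consecutive positions: <-5,-1>, <-5,-2>, <-5,-3>, <-5,-4>, <-5,-5>. These grow by <+0,-1> each step.
step 6: <-37,-6> + <-5,-6> → <-42,-12>
step 7: <-42,-12> + <-5,-7> → <-47,-19>
step 8: <-47,-19> + <-5,-8> → <-52,-27>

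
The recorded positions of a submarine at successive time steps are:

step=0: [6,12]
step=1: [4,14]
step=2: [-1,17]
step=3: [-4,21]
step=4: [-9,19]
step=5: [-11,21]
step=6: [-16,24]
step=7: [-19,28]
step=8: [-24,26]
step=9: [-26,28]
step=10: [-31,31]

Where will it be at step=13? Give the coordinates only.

Differencing gives [-2,+2], [-5,+3], [-3,+4], [-5,-2], [-2,+2], [-5,+3], [-3,+4], [-5,-2], [-2,+2], [-5,+3]. This is the pattern [-2,+2], [-5,+3], [-3,+4], [-5,-2] repeated.
step 11: apply [-3,+4] → [-34,35]
step 12: apply [-5,-2] → [-39,33]
step 13: apply [-2,+2] → [-41,35]

[-41,35]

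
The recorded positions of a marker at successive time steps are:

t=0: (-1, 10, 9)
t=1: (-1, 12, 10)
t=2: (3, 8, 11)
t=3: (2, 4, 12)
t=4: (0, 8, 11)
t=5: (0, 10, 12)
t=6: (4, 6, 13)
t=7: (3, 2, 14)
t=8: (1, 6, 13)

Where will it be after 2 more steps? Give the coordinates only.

(5, 4, 15)

Step-to-step displacements: (+0, +2, +1), (+4, -4, +1), (-1, -4, +1), (-2, +4, -1), (+0, +2, +1), (+4, -4, +1), (-1, -4, +1), (-2, +4, -1) — a repeating cycle of length 4.
step 9: apply (+0, +2, +1) → (1, 8, 14)
step 10: apply (+4, -4, +1) → (5, 4, 15)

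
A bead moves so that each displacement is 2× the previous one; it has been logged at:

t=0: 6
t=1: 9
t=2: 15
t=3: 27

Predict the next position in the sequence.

Step-to-step displacements: +3, +6, +12; each is 2× the previous.
step 4: 27 + 24 → 51

51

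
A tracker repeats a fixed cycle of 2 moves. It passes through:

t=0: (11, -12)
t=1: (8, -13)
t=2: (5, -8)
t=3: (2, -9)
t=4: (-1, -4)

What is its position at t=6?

(-7, 0)

Differencing gives (-3, -1), (-3, +5), (-3, -1), (-3, +5). This is the pattern (-3, -1), (-3, +5) repeated.
step 5: apply (-3, -1) → (-4, -5)
step 6: apply (-3, +5) → (-7, 0)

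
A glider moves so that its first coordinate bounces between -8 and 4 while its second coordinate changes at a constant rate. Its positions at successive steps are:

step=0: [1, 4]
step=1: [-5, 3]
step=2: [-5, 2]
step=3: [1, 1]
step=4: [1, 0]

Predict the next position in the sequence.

[-5, -1]

The first coordinate reflects between -8 and 4, moving 6 per step.
  step 5: 1 → -5
The second coordinate changes by -1 each step: at step 5 it is -1.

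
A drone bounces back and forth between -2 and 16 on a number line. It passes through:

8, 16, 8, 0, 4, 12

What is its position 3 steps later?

The value reflects between -2 and 16, moving 8 per step.
  step 6: 12 → 12
  step 7: 12 → 4
  step 8: 4 → 0

0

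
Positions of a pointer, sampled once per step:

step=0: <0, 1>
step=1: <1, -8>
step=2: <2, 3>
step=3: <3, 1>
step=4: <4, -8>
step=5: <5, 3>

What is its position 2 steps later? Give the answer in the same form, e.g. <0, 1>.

First: linear, +1 per step → 7 at step 7.
Second: cycles through 1, -8, 3 every 3 steps. Step 7 lands at position 1 of the cycle → -8.

<7, -8>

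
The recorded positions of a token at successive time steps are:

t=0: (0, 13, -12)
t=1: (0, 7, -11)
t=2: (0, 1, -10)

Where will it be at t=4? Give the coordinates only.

The position changes by (+0, -6, +1) every step.
step 3: (0, 1, -10) + (+0, -6, +1) → (0, -5, -9)
step 4: (0, -5, -9) + (+0, -6, +1) → (0, -11, -8)

(0, -11, -8)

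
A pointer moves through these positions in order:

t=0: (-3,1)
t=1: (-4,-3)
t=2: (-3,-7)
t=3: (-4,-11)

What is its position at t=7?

(-4,-27)

First: cycles through -3, -4 every 2 steps. Step 7 lands at position 1 of the cycle → -4.
Second: linear, -4 per step → -27 at step 7.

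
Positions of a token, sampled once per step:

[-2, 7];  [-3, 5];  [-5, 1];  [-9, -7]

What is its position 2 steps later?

The jumps are [-1, -2], [-2, -4], [-4, -8] — a geometric progression with ratio 2.
step 4: [-9, -7] + [-8, -16] → [-17, -23]
step 5: [-17, -23] + [-16, -32] → [-33, -55]

[-33, -55]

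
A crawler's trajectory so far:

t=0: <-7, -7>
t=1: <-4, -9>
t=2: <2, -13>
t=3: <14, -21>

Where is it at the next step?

The jumps are <+3, -2>, <+6, -4>, <+12, -8> — a geometric progression with ratio 2.
step 4: <14, -21> + <+24, -16> → <38, -37>

<38, -37>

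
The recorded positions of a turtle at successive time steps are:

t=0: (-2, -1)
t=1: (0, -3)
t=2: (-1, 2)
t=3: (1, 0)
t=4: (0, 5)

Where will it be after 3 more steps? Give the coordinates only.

(3, 6)

Differencing gives (+2, -2), (-1, +5), (+2, -2), (-1, +5). This is the pattern (+2, -2), (-1, +5) repeated.
step 5: apply (+2, -2) → (2, 3)
step 6: apply (-1, +5) → (1, 8)
step 7: apply (+2, -2) → (3, 6)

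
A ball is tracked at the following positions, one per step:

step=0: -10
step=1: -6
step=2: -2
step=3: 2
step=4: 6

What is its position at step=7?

Constant displacement of +4 per step.
step 5: 6 + 4 → 10
step 6: 10 + 4 → 14
step 7: 14 + 4 → 18

18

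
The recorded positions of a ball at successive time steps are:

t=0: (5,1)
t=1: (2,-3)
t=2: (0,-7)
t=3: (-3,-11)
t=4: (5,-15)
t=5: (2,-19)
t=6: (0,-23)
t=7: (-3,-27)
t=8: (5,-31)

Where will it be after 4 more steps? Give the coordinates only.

(5,-47)

First: cycles through 5, 2, 0, -3 every 4 steps. Step 12 lands at position 0 of the cycle → 5.
Second: linear, -4 per step → -47 at step 12.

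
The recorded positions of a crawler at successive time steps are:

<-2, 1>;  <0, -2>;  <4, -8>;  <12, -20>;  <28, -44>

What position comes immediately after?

The jumps are <+2, -3>, <+4, -6>, <+8, -12>, <+16, -24> — a geometric progression with ratio 2.
step 5: <28, -44> + <+32, -48> → <60, -92>

<60, -92>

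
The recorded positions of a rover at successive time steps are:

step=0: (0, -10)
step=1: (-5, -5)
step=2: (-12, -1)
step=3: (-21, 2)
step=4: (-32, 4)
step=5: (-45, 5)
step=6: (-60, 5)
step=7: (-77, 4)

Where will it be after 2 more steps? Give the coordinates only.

(-117, -1)

Taking differences between consecutive positions: (-5, +5), (-7, +4), (-9, +3), (-11, +2), (-13, +1), (-15, +0), (-17, -1). These grow by (-2, -1) each step.
step 8: (-77, 4) + (-19, -2) → (-96, 2)
step 9: (-96, 2) + (-21, -3) → (-117, -1)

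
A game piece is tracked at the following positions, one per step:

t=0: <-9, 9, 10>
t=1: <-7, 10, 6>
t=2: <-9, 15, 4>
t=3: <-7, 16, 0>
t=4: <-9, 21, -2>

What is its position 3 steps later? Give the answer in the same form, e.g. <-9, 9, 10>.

<-7, 28, -12>

Differencing gives <+2, +1, -4>, <-2, +5, -2>, <+2, +1, -4>, <-2, +5, -2>. This is the pattern <+2, +1, -4>, <-2, +5, -2> repeated.
step 5: apply <+2, +1, -4> → <-7, 22, -6>
step 6: apply <-2, +5, -2> → <-9, 27, -8>
step 7: apply <+2, +1, -4> → <-7, 28, -12>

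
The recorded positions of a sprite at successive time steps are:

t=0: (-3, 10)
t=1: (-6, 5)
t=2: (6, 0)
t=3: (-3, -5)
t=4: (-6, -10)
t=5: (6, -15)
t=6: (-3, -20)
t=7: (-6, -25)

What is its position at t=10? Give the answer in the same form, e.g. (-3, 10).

(-6, -40)

The first coordinate repeats the cycle [-3, -6, 6] with period 3; step 10 mod 3 = 1, giving -6.
The second coordinate changes by -5 each step, so at step 10 it is 10 + 10·(-5) = -40.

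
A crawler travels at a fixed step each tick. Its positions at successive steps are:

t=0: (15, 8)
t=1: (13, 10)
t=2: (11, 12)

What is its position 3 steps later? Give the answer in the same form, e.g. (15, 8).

(5, 18)

Each step adds (-2, +2) to the position.
step 3: (11, 12) + (-2, +2) → (9, 14)
step 4: (9, 14) + (-2, +2) → (7, 16)
step 5: (7, 16) + (-2, +2) → (5, 18)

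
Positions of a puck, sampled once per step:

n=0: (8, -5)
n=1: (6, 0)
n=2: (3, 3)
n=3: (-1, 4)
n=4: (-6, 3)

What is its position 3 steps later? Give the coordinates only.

First differences are (-2, +5), (-3, +3), (-4, +1), (-5, -1); their common second difference is (-1, -2) (constant acceleration).
step 5: (-6, 3) + (-6, -3) → (-12, 0)
step 6: (-12, 0) + (-7, -5) → (-19, -5)
step 7: (-19, -5) + (-8, -7) → (-27, -12)

(-27, -12)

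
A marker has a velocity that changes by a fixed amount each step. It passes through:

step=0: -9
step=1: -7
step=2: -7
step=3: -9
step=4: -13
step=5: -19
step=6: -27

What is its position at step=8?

-49

First differences are +2, +0, -2, -4, -6, -8; their common second difference is -2 (constant acceleration).
step 7: -27 − 10 → -37
step 8: -37 − 12 → -49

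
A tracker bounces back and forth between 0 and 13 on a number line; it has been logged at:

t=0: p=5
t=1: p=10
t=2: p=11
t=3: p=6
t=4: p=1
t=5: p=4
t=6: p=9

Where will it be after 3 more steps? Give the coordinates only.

The value reflects between 0 and 13, moving 5 per step.
  step 7: 9 → 12
  step 8: 12 → 7
  step 9: 7 → 2

p=2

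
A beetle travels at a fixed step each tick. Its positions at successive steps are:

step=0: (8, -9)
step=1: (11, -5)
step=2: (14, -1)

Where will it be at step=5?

Each step adds (+3, +4) to the position.
step 3: (14, -1) + (+3, +4) → (17, 3)
step 4: (17, 3) + (+3, +4) → (20, 7)
step 5: (20, 7) + (+3, +4) → (23, 11)

(23, 11)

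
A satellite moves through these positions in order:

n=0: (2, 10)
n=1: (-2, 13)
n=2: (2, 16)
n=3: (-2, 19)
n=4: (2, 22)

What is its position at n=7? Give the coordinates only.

The first coordinate repeats the cycle [2, -2] with period 2; step 7 mod 2 = 1, giving -2.
The second coordinate changes by +3 each step, so at step 7 it is 10 + 7·(3) = 31.

(-2, 31)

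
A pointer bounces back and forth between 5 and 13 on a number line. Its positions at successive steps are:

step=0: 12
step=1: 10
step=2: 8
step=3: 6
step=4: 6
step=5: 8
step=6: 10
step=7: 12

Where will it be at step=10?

8

The value reflects between 5 and 13, moving 2 per step.
  step 8: 12 → 12
  step 9: 12 → 10
  step 10: 10 → 8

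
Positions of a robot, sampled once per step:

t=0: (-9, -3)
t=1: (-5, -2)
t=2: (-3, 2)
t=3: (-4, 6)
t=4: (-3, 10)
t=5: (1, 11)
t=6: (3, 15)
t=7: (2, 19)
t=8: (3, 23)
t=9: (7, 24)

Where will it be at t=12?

(9, 36)

Step-to-step displacements: (+4, +1), (+2, +4), (-1, +4), (+1, +4), (+4, +1), (+2, +4), (-1, +4), (+1, +4), (+4, +1) — a repeating cycle of length 4.
step 10: apply (+2, +4) → (9, 28)
step 11: apply (-1, +4) → (8, 32)
step 12: apply (+1, +4) → (9, 36)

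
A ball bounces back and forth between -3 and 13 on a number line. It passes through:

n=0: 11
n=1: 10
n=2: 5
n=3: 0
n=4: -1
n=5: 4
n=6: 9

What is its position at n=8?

7

The value travels 5 per step and bounces off the walls at -3 and 13.
  step 7: 9 → 12
  step 8: 12 → 7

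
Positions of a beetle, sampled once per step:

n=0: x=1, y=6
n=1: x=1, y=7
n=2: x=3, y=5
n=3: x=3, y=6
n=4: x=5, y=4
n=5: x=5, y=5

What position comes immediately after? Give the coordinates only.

The moves between consecutive positions are (+0, +1), (+2, -2), (+0, +1), (+2, -2), (+0, +1); they repeat the 2-cycle [(+0, +1), (+2, -2)].
step 6: apply (+2, -2) → x=7, y=3

x=7, y=3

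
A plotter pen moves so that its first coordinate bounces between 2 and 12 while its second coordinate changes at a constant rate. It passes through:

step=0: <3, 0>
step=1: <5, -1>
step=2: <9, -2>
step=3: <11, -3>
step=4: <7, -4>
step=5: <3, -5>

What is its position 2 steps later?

<9, -7>

The first coordinate travels 4 per step and bounces off the walls at 2 and 12.
  step 6: 3 → 5
  step 7: 5 → 9
The second coordinate changes by -1 each step: at step 7 it is -7.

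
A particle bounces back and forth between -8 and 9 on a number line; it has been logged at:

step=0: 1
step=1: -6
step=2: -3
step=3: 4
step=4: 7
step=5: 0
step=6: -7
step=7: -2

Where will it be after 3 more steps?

The value reflects between -8 and 9, moving 7 per step.
  step 8: -2 → 5
  step 9: 5 → 6
  step 10: 6 → -1

-1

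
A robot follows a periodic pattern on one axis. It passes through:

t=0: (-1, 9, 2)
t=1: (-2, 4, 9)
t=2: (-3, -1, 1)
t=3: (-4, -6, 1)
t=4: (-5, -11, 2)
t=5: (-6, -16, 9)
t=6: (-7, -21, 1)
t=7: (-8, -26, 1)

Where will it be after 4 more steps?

The first coordinate changes by -1 each step, so at step 11 it is -1 + 11·(-1) = -12.
The second coordinate changes by -5 each step, so at step 11 it is 9 + 11·(-5) = -46.
The third coordinate repeats the cycle [2, 9, 1, 1] with period 4; step 11 mod 4 = 3, giving 1.

(-12, -46, 1)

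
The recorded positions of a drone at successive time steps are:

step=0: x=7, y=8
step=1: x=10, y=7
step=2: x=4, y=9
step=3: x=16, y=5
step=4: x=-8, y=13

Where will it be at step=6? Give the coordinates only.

Consecutive displacements (+3,-1), (-6,+2), (+12,-4), (-24,+8) scale by a factor of -2 each step.
step 5: x=-8, y=13 + (+48,-16) → x=40, y=-3
step 6: x=40, y=-3 + (-96,+32) → x=-56, y=29

x=-56, y=29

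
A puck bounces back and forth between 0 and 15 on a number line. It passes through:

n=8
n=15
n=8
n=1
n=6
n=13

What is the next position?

n=10

The value travels 7 per step and bounces off the walls at 0 and 15.
  step 6: 13 → 10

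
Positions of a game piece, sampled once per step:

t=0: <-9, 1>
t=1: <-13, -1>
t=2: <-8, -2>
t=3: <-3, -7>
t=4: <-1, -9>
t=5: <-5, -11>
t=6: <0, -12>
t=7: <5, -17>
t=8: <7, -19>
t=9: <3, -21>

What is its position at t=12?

<15, -29>

Step-to-step displacements: <-4, -2>, <+5, -1>, <+5, -5>, <+2, -2>, <-4, -2>, <+5, -1>, <+5, -5>, <+2, -2>, <-4, -2> — a repeating cycle of length 4.
step 10: apply <+5, -1> → <8, -22>
step 11: apply <+5, -5> → <13, -27>
step 12: apply <+2, -2> → <15, -29>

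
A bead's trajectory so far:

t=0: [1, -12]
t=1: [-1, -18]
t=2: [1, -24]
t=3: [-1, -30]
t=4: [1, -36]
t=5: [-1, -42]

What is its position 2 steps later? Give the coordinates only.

[-1, -54]

The first coordinate repeats the cycle [1, -1] with period 2; step 7 mod 2 = 1, giving -1.
The second coordinate changes by -6 each step, so at step 7 it is -12 + 7·(-6) = -54.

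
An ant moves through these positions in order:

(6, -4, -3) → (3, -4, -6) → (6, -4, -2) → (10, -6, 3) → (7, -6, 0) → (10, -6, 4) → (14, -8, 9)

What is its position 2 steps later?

(14, -8, 10)

Step-to-step displacements: (-3, +0, -3), (+3, +0, +4), (+4, -2, +5), (-3, +0, -3), (+3, +0, +4), (+4, -2, +5) — a repeating cycle of length 3.
step 7: apply (-3, +0, -3) → (11, -8, 6)
step 8: apply (+3, +0, +4) → (14, -8, 10)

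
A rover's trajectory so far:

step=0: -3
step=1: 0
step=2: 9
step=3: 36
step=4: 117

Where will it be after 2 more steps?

1089

Consecutive displacements +3, +9, +27, +81 scale by a factor of 3 each step.
step 5: 117 + 243 → 360
step 6: 360 + 729 → 1089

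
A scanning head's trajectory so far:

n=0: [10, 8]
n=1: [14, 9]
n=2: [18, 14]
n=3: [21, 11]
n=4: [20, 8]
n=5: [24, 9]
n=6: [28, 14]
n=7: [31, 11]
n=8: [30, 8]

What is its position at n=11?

[41, 11]

Differencing gives [+4, +1], [+4, +5], [+3, -3], [-1, -3], [+4, +1], [+4, +5], [+3, -3], [-1, -3]. This is the pattern [+4, +1], [+4, +5], [+3, -3], [-1, -3] repeated.
step 9: apply [+4, +1] → [34, 9]
step 10: apply [+4, +5] → [38, 14]
step 11: apply [+3, -3] → [41, 11]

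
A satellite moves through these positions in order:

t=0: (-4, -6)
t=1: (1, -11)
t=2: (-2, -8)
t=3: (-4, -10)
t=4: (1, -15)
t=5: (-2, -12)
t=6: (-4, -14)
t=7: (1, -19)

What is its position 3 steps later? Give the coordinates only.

The moves between consecutive positions are (+5, -5), (-3, +3), (-2, -2), (+5, -5), (-3, +3), (-2, -2), (+5, -5); they repeat the 3-cycle [(+5, -5), (-3, +3), (-2, -2)].
step 8: apply (-3, +3) → (-2, -16)
step 9: apply (-2, -2) → (-4, -18)
step 10: apply (+5, -5) → (1, -23)

(1, -23)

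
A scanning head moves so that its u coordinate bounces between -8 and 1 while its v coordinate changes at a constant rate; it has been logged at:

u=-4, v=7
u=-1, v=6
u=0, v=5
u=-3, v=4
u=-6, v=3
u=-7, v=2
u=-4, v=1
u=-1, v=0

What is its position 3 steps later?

The u coordinate reflects between -8 and 1, moving 3 per step.
  step 8: -1 → 0
  step 9: 0 → -3
  step 10: -3 → -6
The v coordinate changes by -1 each step: at step 10 it is -3.

u=-6, v=-3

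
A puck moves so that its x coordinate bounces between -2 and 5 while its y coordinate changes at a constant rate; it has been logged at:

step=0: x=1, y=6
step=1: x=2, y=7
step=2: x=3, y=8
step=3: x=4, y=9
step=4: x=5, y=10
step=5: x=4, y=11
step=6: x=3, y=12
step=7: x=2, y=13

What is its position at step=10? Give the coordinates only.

x=-1, y=16

The x coordinate travels 1 per step and bounces off the walls at -2 and 5.
  step 8: 2 → 1
  step 9: 1 → 0
  step 10: 0 → -1
The y coordinate changes by +1 each step: at step 10 it is 16.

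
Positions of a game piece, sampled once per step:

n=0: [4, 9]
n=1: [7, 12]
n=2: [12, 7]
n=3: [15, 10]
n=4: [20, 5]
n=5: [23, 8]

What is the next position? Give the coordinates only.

[28, 3]

Step-to-step displacements: [+3, +3], [+5, -5], [+3, +3], [+5, -5], [+3, +3] — a repeating cycle of length 2.
step 6: apply [+5, -5] → [28, 3]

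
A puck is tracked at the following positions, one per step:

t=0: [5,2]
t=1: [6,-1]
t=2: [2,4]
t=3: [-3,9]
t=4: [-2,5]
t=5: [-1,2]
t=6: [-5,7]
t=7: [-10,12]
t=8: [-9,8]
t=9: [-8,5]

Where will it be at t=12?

[-16,11]

Step-to-step displacements: [+1,-3], [-4,+5], [-5,+5], [+1,-4], [+1,-3], [-4,+5], [-5,+5], [+1,-4], [+1,-3] — a repeating cycle of length 4.
step 10: apply [-4,+5] → [-12,10]
step 11: apply [-5,+5] → [-17,15]
step 12: apply [+1,-4] → [-16,11]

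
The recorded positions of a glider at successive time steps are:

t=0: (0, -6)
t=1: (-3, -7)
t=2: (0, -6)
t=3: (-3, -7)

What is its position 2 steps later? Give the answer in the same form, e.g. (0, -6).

Step-to-step displacements: (-3, -1), (+3, +1), (-3, -1); each is -1× the previous.
step 4: (-3, -7) + (+3, +1) → (0, -6)
step 5: (0, -6) + (-3, -1) → (-3, -7)

(-3, -7)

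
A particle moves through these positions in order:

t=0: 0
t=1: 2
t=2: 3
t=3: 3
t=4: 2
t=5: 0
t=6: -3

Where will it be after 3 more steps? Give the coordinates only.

-18

Taking differences between consecutive positions: +2, +1, +0, -1, -2, -3. These grow by -1 each step.
step 7: -3 − 4 → -7
step 8: -7 − 5 → -12
step 9: -12 − 6 → -18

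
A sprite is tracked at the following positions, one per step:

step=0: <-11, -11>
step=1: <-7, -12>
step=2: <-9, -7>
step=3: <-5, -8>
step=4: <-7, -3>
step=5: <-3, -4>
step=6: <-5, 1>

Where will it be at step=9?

<1, 4>

Differencing gives <+4, -1>, <-2, +5>, <+4, -1>, <-2, +5>, <+4, -1>, <-2, +5>. This is the pattern <+4, -1>, <-2, +5> repeated.
step 7: apply <+4, -1> → <-1, 0>
step 8: apply <-2, +5> → <-3, 5>
step 9: apply <+4, -1> → <1, 4>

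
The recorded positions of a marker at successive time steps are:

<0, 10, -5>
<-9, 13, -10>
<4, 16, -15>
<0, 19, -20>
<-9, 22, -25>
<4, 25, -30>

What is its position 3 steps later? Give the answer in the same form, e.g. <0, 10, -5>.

<4, 34, -45>

The first coordinate repeats the cycle [0, -9, 4] with period 3; step 8 mod 3 = 2, giving 4.
The second coordinate changes by +3 each step, so at step 8 it is 10 + 8·(3) = 34.
The third coordinate changes by -5 each step, so at step 8 it is -5 + 8·(-5) = -45.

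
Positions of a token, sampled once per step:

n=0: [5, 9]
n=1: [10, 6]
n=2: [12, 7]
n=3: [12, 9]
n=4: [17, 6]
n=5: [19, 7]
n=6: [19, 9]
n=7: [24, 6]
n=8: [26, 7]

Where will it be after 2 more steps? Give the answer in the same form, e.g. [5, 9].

[31, 6]

Differencing gives [+5, -3], [+2, +1], [+0, +2], [+5, -3], [+2, +1], [+0, +2], [+5, -3], [+2, +1]. This is the pattern [+5, -3], [+2, +1], [+0, +2] repeated.
step 9: apply [+0, +2] → [26, 9]
step 10: apply [+5, -3] → [31, 6]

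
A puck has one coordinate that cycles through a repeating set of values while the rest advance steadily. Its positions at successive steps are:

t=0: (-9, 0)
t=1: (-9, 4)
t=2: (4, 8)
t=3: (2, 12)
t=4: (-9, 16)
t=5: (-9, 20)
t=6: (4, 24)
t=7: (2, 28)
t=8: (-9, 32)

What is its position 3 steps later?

(2, 44)

First: cycles through -9, -9, 4, 2 every 4 steps. Step 11 lands at position 3 of the cycle → 2.
Second: linear, +4 per step → 44 at step 11.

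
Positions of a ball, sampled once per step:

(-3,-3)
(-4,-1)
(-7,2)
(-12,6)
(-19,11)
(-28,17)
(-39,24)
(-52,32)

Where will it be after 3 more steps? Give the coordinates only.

(-103,62)

Taking differences between consecutive positions: (-1,+2), (-3,+3), (-5,+4), (-7,+5), (-9,+6), (-11,+7), (-13,+8). These grow by (-2,+1) each step.
step 8: (-52,32) + (-15,+9) → (-67,41)
step 9: (-67,41) + (-17,+10) → (-84,51)
step 10: (-84,51) + (-19,+11) → (-103,62)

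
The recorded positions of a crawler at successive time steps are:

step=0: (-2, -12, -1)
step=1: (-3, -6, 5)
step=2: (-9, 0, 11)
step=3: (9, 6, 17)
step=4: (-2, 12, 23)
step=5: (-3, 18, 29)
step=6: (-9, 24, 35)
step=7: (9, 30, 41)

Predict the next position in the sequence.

First: cycles through -2, -3, -9, 9 every 4 steps. Step 8 lands at position 0 of the cycle → -2.
Second: linear, +6 per step → 36 at step 8.
Third: linear, +6 per step → 47 at step 8.

(-2, 36, 47)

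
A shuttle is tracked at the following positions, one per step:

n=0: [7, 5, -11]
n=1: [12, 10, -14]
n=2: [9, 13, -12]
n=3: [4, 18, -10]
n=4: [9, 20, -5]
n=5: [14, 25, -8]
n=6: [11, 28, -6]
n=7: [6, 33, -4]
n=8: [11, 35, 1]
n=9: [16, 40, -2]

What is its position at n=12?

[13, 50, 7]

Step-to-step displacements: [+5, +5, -3], [-3, +3, +2], [-5, +5, +2], [+5, +2, +5], [+5, +5, -3], [-3, +3, +2], [-5, +5, +2], [+5, +2, +5], [+5, +5, -3] — a repeating cycle of length 4.
step 10: apply [-3, +3, +2] → [13, 43, 0]
step 11: apply [-5, +5, +2] → [8, 48, 2]
step 12: apply [+5, +2, +5] → [13, 50, 7]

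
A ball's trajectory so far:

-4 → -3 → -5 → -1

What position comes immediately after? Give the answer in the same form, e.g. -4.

Consecutive displacements +1, -2, +4 scale by a factor of -2 each step.
step 4: -1 − 8 → -9

-9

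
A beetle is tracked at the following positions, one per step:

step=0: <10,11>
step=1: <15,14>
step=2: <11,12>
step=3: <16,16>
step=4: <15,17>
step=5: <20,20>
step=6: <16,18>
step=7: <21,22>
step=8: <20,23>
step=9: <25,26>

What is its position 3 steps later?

<25,29>

The moves between consecutive positions are <+5,+3>, <-4,-2>, <+5,+4>, <-1,+1>, <+5,+3>, <-4,-2>, <+5,+4>, <-1,+1>, <+5,+3>; they repeat the 4-cycle [<+5,+3>, <-4,-2>, <+5,+4>, <-1,+1>].
step 10: apply <-4,-2> → <21,24>
step 11: apply <+5,+4> → <26,28>
step 12: apply <-1,+1> → <25,29>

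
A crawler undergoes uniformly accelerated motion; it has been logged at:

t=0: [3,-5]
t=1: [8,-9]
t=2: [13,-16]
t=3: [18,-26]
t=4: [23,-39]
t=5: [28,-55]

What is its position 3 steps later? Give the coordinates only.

First differences are [+5,-4], [+5,-7], [+5,-10], [+5,-13], [+5,-16]; their common second difference is [+0,-3] (constant acceleration).
step 6: [28,-55] + [+5,-19] → [33,-74]
step 7: [33,-74] + [+5,-22] → [38,-96]
step 8: [38,-96] + [+5,-25] → [43,-121]

[43,-121]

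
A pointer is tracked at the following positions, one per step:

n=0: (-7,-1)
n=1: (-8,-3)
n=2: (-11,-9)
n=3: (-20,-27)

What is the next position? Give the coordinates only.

(-47,-81)

Consecutive displacements (-1,-2), (-3,-6), (-9,-18) scale by a factor of 3 each step.
step 4: (-20,-27) + (-27,-54) → (-47,-81)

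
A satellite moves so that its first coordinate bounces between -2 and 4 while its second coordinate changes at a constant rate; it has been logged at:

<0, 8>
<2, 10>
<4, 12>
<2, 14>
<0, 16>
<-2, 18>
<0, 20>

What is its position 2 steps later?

<4, 24>

The first coordinate travels 2 per step and bounces off the walls at -2 and 4.
  step 7: 0 → 2
  step 8: 2 → 4
The second coordinate changes by +2 each step: at step 8 it is 24.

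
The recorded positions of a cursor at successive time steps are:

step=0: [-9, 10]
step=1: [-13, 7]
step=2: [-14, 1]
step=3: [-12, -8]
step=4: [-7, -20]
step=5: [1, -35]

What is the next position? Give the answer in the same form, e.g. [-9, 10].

[12, -53]

Taking differences between consecutive positions: [-4, -3], [-1, -6], [+2, -9], [+5, -12], [+8, -15]. These grow by [+3, -3] each step.
step 6: [1, -35] + [+11, -18] → [12, -53]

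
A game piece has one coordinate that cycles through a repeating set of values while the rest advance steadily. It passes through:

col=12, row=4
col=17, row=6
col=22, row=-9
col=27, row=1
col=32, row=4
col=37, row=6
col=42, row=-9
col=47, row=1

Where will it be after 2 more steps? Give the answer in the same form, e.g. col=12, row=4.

Col: linear, +5 per step → 57 at step 9.
Row: cycles through 4, 6, -9, 1 every 4 steps. Step 9 lands at position 1 of the cycle → 6.

col=57, row=6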